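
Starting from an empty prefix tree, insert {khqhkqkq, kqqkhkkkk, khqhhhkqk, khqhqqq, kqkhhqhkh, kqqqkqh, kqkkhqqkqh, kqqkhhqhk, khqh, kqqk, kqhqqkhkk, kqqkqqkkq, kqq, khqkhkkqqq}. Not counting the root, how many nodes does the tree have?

For each word, the new-node count is its length minus the longest prefix already in the trie:
  "khqhkqkq" → 8 new (k, h, q, h, k, q, k, q)
  "kqqkhkkkk" → prefix "k" already present; 8 new (q, q, k, h, k, k, k, k)
  "khqhhhkqk" → prefix "khqh" already present; 5 new (h, h, k, q, k)
  "khqhqqq" → prefix "khqh" already present; 3 new (q, q, q)
  "kqkhhqhkh" → prefix "kq" already present; 7 new (k, h, h, q, h, k, h)
  "kqqqkqh" → prefix "kqq" already present; 4 new (q, k, q, h)
  "kqkkhqqkqh" → prefix "kqk" already present; 7 new (k, h, q, q, k, q, h)
  "kqqkhhqhk" → prefix "kqqkh" already present; 4 new (h, q, h, k)
  "khqh" → prefix "khqh" already present; 0 new (none)
  "kqqk" → prefix "kqqk" already present; 0 new (none)
  "kqhqqkhkk" → prefix "kq" already present; 7 new (h, q, q, k, h, k, k)
  "kqqkqqkkq" → prefix "kqqk" already present; 5 new (q, q, k, k, q)
  "kqq" → prefix "kqq" already present; 0 new (none)
  "khqkhkkqqq" → prefix "khq" already present; 7 new (k, h, k, k, q, q, q)
Total nodes = 8 + 8 + 5 + 3 + 7 + 4 + 7 + 4 + 0 + 0 + 7 + 5 + 0 + 7 = 65

65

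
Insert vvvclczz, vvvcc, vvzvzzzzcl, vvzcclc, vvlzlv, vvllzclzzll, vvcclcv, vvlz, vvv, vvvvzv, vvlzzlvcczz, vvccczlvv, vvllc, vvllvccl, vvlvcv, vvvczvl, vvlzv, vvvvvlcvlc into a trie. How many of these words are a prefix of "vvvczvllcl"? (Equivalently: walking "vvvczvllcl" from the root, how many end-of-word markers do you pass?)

2

Traverse "vvvczvllcl" character by character; count nodes along the way that are marked as word ends.
Prefixes of the query that are stored words: "vvv", "vvvczvl"
Count: 2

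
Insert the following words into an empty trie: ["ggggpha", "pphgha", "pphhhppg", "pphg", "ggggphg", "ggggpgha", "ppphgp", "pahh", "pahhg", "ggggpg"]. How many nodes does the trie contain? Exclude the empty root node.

30

Count nodes per top-level branch (shared prefixes stored once):
  'g'-branch (ggggpg, ggggpgha, ggggpha, ggggphg): 11 nodes
  'p'-branch (pahh, pahhg, pphg, pphgha, pphhhppg, ppphgp): 19 nodes
Sum: 30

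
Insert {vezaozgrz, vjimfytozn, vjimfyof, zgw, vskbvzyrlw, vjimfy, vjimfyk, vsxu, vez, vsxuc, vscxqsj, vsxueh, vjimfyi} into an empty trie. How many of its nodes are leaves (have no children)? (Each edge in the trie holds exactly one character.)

10

Leaves are exactly the stored words that no other stored word extends.
Those words: "vezaozgrz", "vjimfyi", "vjimfyk", "vjimfyof", "vjimfytozn", "vscxqsj", "vskbvzyrlw", "vsxuc", "vsxueh", "zgw"
Leaf count: 10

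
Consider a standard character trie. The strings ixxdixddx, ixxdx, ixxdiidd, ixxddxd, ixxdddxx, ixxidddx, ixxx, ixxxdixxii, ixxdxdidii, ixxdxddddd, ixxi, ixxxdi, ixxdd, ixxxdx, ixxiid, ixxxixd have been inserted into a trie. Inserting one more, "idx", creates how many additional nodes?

2

Walking "idx" from the root, the first 1 characters ("i") follow existing edges; "d" is the first miss.
Each of the 2 remaining characters creates one node.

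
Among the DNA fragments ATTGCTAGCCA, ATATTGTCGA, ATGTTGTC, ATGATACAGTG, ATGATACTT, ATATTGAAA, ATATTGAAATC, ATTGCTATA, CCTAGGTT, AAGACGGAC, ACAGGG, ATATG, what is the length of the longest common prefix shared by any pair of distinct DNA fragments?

Look for the deepest trie node that still has at least two words in its subtree.
e.g. "ATATTGAAA" and "ATATTGAAATC" share the prefix "ATATTGAAA" of length 9; no pair shares a longer one.
Longest shared-prefix length: 9

9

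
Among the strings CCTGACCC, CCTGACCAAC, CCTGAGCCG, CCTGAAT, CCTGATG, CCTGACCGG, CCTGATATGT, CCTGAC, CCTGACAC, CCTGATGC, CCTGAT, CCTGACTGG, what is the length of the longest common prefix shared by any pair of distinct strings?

7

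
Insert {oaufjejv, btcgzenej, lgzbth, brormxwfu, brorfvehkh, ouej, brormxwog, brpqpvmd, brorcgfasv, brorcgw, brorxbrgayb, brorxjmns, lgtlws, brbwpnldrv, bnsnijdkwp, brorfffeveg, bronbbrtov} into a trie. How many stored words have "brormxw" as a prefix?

Walk to "brormxw"; the words in its subtree are exactly those with that prefix.
Words under "brormxw": brormxwfu, brormxwog
Count: 2

2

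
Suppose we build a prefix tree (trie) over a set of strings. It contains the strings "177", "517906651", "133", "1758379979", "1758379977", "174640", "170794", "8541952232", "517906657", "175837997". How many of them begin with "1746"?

1

Traverse to the node for "1746", then collect every word in that subtree.
Words under "1746": 174640
Count: 1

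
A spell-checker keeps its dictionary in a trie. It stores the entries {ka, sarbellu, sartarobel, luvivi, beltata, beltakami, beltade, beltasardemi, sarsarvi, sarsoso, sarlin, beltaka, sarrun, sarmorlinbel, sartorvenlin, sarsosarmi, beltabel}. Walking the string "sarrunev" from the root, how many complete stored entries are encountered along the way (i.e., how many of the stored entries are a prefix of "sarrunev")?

1

Walk "sarrunev" from the root; an end-of-word marker is hit whenever a stored word is a prefix of "sarrunev".
Prefixes of the query that are stored words: "sarrun"
Count: 1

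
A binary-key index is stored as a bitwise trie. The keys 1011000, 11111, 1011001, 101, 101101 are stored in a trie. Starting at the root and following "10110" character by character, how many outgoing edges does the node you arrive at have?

2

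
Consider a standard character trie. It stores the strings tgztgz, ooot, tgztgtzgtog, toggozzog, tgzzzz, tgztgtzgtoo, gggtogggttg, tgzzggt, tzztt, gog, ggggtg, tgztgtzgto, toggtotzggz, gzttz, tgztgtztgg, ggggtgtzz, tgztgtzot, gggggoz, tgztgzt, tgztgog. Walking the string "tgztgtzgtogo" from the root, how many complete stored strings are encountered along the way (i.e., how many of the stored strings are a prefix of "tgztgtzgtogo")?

Check each prefix of "tgztgtzgtogo" against the stored set — each match is an end-marker on the path.
Prefixes of the query that are stored words: "tgztgtzgto", "tgztgtzgtog"
Count: 2

2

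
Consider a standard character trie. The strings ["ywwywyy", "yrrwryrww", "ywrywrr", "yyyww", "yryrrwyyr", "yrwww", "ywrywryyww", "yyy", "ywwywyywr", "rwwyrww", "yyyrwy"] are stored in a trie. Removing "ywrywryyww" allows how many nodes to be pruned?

4

Walk "ywrywryyww" from the leaf back toward the root, removing each node that no remaining word uses.
The suffix "yyww" (4 nodes) is used only by "ywrywryyww"; the node for "ywrywr" still has the child "r", so pruning stops there.
Nodes removed: 4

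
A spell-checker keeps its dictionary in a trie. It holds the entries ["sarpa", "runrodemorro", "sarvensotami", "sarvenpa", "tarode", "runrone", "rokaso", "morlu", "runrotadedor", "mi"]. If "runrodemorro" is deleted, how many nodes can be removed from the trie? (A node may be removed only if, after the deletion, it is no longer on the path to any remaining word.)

7

A node on "runrodemorro"'s path can go only if nothing else ends at it or branches off below it.
The suffix "demorro" (7 nodes) is used only by "runrodemorro"; the node for "runro" still has the child "n", so pruning stops there.
Nodes removed: 7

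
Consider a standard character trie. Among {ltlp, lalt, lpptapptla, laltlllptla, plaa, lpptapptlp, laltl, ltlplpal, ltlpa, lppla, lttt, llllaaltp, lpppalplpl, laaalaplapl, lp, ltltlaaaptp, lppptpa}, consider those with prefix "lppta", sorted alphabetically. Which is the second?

Filter for "lppta…" and sort: "lpptapptla", "lpptapptlp"
The 2nd is lpptapptlp.

lpptapptlp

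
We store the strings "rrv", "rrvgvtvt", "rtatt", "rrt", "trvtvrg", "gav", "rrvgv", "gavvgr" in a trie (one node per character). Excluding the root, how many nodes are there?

Count nodes per top-level branch (shared prefixes stored once):
  'g'-branch (gav, gavvgr): 6 nodes
  'r'-branch (rrt, rrv, rrvgv, rrvgvtvt, rtatt): 13 nodes
  't'-branch (trvtvrg): 7 nodes
Sum: 26

26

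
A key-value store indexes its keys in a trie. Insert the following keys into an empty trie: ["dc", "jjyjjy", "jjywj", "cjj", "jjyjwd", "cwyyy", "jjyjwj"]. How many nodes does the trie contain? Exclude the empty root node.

20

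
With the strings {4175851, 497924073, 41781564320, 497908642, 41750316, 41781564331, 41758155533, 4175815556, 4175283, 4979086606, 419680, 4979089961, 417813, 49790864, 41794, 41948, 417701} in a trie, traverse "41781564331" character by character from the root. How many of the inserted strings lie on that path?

Walk "41781564331" from the root; an end-of-word marker is hit whenever a stored word is a prefix of "41781564331".
Prefixes of the query that are stored words: "41781564331"
Count: 1

1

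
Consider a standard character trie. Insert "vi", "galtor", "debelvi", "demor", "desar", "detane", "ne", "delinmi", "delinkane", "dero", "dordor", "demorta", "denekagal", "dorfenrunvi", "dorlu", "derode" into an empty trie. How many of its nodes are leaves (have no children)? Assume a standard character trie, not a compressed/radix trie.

14

Leaves are exactly the stored words that no other stored word extends.
Those words: "debelvi", "delinkane", "delinmi", "demorta", "denekagal", "derode", "desar", "detane", "dordor", "dorfenrunvi", "dorlu", "galtor", "ne", "vi"
Leaf count: 14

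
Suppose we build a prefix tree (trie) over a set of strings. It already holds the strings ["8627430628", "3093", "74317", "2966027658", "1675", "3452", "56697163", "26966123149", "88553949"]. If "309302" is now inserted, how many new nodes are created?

Walking "309302" from the root, the first 4 characters ("3093") follow existing edges; "0" is the first miss.
So 6 − 4 = 2 new nodes.

2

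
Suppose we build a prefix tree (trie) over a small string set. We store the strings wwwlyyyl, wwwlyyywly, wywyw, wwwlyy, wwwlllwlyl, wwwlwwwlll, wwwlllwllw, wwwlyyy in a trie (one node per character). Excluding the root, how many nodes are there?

Trace insertions, counting only characters that open a new branch:
  "wwwlyyyl" → 8 new (w, w, w, l, y, y, y, l)
  "wwwlyyywly" → prefix "wwwlyyy" already present; 3 new (w, l, y)
  "wywyw" → prefix "w" already present; 4 new (y, w, y, w)
  "wwwlyy" → prefix "wwwlyy" already present; 0 new (none)
  "wwwlllwlyl" → prefix "wwwl" already present; 6 new (l, l, w, l, y, l)
  "wwwlwwwlll" → prefix "wwwl" already present; 6 new (w, w, w, l, l, l)
  "wwwlllwllw" → prefix "wwwlllwl" already present; 2 new (l, w)
  "wwwlyyy" → prefix "wwwlyyy" already present; 0 new (none)
Total nodes = 8 + 3 + 4 + 0 + 6 + 6 + 2 + 0 = 29

29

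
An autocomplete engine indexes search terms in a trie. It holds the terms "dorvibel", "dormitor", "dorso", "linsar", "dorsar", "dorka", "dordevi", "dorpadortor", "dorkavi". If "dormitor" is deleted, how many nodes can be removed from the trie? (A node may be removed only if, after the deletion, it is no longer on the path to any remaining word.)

5

Walk "dormitor" from the leaf back toward the root, removing each node that no remaining word uses.
The suffix "mitor" (5 nodes) is used only by "dormitor"; the node for "dor" still has the child "v", so pruning stops there.
Nodes removed: 5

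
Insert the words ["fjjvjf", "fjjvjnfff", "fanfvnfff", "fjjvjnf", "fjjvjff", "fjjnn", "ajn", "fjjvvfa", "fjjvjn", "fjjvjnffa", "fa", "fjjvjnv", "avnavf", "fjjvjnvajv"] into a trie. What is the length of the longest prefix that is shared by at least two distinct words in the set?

The deepest shared node is where two words last agree before diverging.
e.g. "fjjvjnffa" and "fjjvjnfff" share the prefix "fjjvjnff" of length 8; no pair shares a longer one.
Longest shared-prefix length: 8

8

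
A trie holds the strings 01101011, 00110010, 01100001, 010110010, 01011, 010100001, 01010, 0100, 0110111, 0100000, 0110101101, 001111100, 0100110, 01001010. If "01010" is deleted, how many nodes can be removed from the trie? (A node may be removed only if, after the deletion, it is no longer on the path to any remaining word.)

0

Walk "01010" from the leaf back toward the root, removing each node that no remaining word uses.
Every node on "01010" is still needed (e.g. by "010100001"), so nothing is freed.
Nodes removed: 0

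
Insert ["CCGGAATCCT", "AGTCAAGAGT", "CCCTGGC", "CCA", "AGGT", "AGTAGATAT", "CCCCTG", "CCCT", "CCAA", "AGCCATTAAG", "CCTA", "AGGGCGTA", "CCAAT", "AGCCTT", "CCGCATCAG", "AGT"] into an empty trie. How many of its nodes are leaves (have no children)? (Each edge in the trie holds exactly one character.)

A leaf is a node with no children — equivalently, the end of a word that is not a proper prefix of any other stored word.
Those words: "AGCCATTAAG", "AGCCTT", "AGGGCGTA", "AGGT", "AGTAGATAT", "AGTCAAGAGT", "CCAAT", "CCCCTG", "CCCTGGC", "CCGCATCAG", "CCGGAATCCT", "CCTA"
Leaf count: 12

12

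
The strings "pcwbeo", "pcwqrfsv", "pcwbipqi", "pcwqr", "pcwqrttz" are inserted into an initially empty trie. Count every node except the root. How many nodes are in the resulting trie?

18

Insert word by word; a character creates a node only if that edge doesn't already exist:
  "pcwbeo" → 6 new (p, c, w, b, e, o)
  "pcwqrfsv" → prefix "pcw" already present; 5 new (q, r, f, s, v)
  "pcwbipqi" → prefix "pcwb" already present; 4 new (i, p, q, i)
  "pcwqr" → prefix "pcwqr" already present; 0 new (none)
  "pcwqrttz" → prefix "pcwqr" already present; 3 new (t, t, z)
Total nodes = 6 + 5 + 4 + 0 + 3 = 18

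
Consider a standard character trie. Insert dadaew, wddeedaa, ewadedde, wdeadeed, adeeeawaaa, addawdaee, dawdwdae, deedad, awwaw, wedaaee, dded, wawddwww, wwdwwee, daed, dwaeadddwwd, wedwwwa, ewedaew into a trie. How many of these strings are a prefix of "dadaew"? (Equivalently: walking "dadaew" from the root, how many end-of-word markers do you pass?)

Traverse "dadaew" character by character; count nodes along the way that are marked as word ends.
Prefixes of the query that are stored words: "dadaew"
Count: 1

1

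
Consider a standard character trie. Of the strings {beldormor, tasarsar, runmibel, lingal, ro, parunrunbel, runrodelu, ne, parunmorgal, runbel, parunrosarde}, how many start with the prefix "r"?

Walk to "r"; the words in its subtree are exactly those with that prefix.
Words under "r": ro, runbel, runmibel, runrodelu
Count: 4

4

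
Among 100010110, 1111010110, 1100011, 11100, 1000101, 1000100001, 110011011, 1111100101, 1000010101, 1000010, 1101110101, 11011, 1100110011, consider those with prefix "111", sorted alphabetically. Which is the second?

Words with prefix "111", in lexicographic order: "11100", "1111010110", "1111100101"
Position 2: 1111010110

1111010110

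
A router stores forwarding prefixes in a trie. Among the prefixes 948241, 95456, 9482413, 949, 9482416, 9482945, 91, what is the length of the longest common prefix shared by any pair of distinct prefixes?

6

The deepest shared node is where two words last agree before diverging.
"948241" and "9482413" agree on "948241" (6 characters) before diverging; nothing deeper is shared.
Longest shared-prefix length: 6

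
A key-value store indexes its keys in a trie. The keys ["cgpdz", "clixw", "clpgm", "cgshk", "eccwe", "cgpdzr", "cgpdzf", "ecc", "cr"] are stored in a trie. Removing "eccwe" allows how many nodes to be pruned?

2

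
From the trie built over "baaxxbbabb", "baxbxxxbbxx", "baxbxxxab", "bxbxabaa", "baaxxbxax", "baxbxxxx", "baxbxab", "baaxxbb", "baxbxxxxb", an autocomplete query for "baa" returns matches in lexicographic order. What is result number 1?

Filter for "baa…" and sort: "baaxxbb", "baaxxbbabb", "baaxxbxax"
Position 1: baaxxbb

baaxxbb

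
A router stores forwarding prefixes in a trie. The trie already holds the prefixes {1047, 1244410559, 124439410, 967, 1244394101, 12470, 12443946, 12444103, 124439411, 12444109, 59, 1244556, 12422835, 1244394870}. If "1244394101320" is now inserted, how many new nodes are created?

Walking "1244394101320" from the root, the first 10 characters ("1244394101") follow existing edges; "3" is the first miss.
New nodes needed: |"1244394101320"| − 10 = 13 − 10 = 3.

3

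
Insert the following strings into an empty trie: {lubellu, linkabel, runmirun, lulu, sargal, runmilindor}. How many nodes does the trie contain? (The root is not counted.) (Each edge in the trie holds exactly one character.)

Insert word by word; a character creates a node only if that edge doesn't already exist:
  "lubellu" → 7 new (l, u, b, e, l, l, u)
  "linkabel" → prefix "l" already present; 7 new (i, n, k, a, b, e, l)
  "runmirun" → 8 new (r, u, n, m, i, r, u, n)
  "lulu" → prefix "lu" already present; 2 new (l, u)
  "sargal" → 6 new (s, a, r, g, a, l)
  "runmilindor" → prefix "runmi" already present; 6 new (l, i, n, d, o, r)
Total nodes = 7 + 7 + 8 + 2 + 6 + 6 = 36

36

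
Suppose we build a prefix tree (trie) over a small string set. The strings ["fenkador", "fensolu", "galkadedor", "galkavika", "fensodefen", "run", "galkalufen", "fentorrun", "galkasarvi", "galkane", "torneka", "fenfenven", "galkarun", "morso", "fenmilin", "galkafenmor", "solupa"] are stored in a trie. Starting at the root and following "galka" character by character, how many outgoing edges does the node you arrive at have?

7

The children of the "galka" node are the distinct next characters among strings starting with "galka".
Distinct next characters after "galka": d, f, l, n, r, s, v.
That node has 7 child edges.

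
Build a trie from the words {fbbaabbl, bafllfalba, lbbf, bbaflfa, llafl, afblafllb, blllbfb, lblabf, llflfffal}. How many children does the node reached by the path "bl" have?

1

Walk "bl" from the root, arriving at one node.
Characters that immediately follow "bl" among the stored strings: {l}.
That node has 1 child edge.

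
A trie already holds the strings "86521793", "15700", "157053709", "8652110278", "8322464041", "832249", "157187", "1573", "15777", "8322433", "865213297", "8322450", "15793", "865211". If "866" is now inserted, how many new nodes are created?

The longest prefix of "866" already in the trie is "86" (length 2).
So 3 − 2 = 1 new nodes.

1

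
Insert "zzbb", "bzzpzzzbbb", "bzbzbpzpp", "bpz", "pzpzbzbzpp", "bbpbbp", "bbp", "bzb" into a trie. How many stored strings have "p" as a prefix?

Walk to "p"; the words in its subtree are exactly those with that prefix.
Matches: "pzpzbzbzpp"
Count: 1

1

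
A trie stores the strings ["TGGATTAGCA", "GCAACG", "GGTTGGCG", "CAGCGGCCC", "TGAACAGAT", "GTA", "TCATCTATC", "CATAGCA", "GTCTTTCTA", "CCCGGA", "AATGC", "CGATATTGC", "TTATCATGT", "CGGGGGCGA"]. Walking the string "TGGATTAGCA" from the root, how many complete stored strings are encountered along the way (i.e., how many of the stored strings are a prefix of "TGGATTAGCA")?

Walk "TGGATTAGCA" from the root; an end-of-word marker is hit whenever a stored word is a prefix of "TGGATTAGCA".
Prefixes of the query that are stored words: "TGGATTAGCA"
Count: 1

1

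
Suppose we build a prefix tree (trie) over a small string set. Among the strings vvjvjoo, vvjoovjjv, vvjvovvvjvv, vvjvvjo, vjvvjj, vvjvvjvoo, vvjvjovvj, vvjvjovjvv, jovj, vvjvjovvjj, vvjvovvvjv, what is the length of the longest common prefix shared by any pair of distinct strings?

10

Equivalently: take the maximum, over all pairs, of their longest common prefix length.
"vvjvovvvjv" and "vvjvovvvjvv" agree on "vvjvovvvjv" (10 characters) before diverging; nothing deeper is shared.
Longest shared-prefix length: 10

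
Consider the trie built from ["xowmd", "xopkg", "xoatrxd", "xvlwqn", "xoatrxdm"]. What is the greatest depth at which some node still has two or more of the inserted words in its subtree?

The deepest shared node is where two words last agree before diverging.
"xoatrxd" and "xoatrxdm" agree on "xoatrxd" (7 characters) before diverging; nothing deeper is shared.
Longest shared-prefix length: 7

7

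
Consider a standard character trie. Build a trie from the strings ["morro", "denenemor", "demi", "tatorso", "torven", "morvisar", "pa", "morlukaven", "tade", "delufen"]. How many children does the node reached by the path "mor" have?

3

Follow the path "mor" to its node, then look at its outgoing edges.
Distinct next characters after "mor": l, r, v.
That node has 3 child edges.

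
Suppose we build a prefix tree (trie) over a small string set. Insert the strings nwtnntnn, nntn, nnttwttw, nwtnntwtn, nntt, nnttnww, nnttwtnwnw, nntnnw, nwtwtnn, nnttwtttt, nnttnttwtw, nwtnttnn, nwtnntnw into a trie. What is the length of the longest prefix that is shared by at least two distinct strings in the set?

7

Equivalently: take the maximum, over all pairs, of their longest common prefix length.
"nnttwtttt" and "nnttwttw" agree on "nnttwtt" (7 characters) before diverging; nothing deeper is shared.
Longest shared-prefix length: 7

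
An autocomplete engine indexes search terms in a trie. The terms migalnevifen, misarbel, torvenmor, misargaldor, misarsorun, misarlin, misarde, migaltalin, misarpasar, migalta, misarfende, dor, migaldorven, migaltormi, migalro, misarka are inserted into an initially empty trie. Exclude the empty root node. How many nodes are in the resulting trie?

Count nodes per top-level branch (shared prefixes stored once):
  'd'-branch (dor): 3 nodes
  'm'-branch (migaldorven, migalnevifen, migalro, migalta, migaltalin, migaltormi, misarbel, misarde, misarfende, misargaldor, misarka, misarlin, misarpasar, misarsorun): 63 nodes
  't'-branch (torvenmor): 9 nodes
Sum: 75

75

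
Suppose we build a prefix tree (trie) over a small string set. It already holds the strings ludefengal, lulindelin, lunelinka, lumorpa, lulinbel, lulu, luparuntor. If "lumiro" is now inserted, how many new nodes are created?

3

The longest prefix of "lumiro" already in the trie is "lum" (length 3).
New nodes needed: |"lumiro"| − 3 = 6 − 3 = 3.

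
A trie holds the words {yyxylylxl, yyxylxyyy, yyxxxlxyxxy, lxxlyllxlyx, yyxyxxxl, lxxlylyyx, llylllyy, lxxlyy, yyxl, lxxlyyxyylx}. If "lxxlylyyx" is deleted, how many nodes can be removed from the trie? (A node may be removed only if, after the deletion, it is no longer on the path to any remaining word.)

3

Walk "lxxlylyyx" from the leaf back toward the root, removing each node that no remaining word uses.
The suffix "yyx" (3 nodes) is used only by "lxxlylyyx"; the node for "lxxlyl" still has the child "l", so pruning stops there.
Nodes removed: 3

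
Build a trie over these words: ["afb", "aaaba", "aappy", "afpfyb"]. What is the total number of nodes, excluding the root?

For each word, the new-node count is its length minus the longest prefix already in the trie:
  "afb" → 3 new (a, f, b)
  "aaaba" → prefix "a" already present; 4 new (a, a, b, a)
  "aappy" → prefix "aa" already present; 3 new (p, p, y)
  "afpfyb" → prefix "af" already present; 4 new (p, f, y, b)
Total nodes = 3 + 4 + 3 + 4 = 14

14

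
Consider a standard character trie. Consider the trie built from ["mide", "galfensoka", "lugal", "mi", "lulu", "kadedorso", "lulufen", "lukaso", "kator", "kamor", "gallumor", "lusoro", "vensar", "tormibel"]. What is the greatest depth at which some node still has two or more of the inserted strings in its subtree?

The deepest shared node is where two words last agree before diverging.
"lulu" and "lulufen" agree on "lulu" (4 characters) before diverging; nothing deeper is shared.
Longest shared-prefix length: 4

4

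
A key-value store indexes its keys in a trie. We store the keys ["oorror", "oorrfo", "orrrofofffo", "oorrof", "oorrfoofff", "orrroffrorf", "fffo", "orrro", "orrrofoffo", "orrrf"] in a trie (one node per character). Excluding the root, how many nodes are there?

34

Trace insertions, counting only characters that open a new branch:
  "oorror" → 6 new (o, o, r, r, o, r)
  "oorrfo" → prefix "oorr" already present; 2 new (f, o)
  "orrrofofffo" → prefix "o" already present; 10 new (r, r, r, o, f, o, f, f, f, o)
  "oorrof" → prefix "oorro" already present; 1 new (f)
  "oorrfoofff" → prefix "oorrfo" already present; 4 new (o, f, f, f)
  "orrroffrorf" → prefix "orrrof" already present; 5 new (f, r, o, r, f)
  "fffo" → 4 new (f, f, f, o)
  "orrro" → prefix "orrro" already present; 0 new (none)
  "orrrofoffo" → prefix "orrrofoff" already present; 1 new (o)
  "orrrf" → prefix "orrr" already present; 1 new (f)
Total nodes = 6 + 2 + 10 + 1 + 4 + 5 + 4 + 0 + 1 + 1 = 34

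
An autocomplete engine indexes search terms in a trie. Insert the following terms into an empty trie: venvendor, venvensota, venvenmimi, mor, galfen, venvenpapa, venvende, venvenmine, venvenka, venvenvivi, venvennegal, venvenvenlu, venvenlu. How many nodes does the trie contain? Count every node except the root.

50

Count nodes per top-level branch (shared prefixes stored once):
  'g'-branch (galfen): 6 nodes
  'm'-branch (mor): 3 nodes
  'v'-branch (venvende, venvendor, venvenka, venvenlu, venvenmimi, venvenmine, venvennegal, venvenpapa, venvensota, venvenvenlu, venvenvivi): 41 nodes
Sum: 50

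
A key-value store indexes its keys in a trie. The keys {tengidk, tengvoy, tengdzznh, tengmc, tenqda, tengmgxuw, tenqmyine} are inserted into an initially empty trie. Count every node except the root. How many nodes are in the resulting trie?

Insert word by word; a character creates a node only if that edge doesn't already exist:
  "tengidk" → 7 new (t, e, n, g, i, d, k)
  "tengvoy" → prefix "teng" already present; 3 new (v, o, y)
  "tengdzznh" → prefix "teng" already present; 5 new (d, z, z, n, h)
  "tengmc" → prefix "teng" already present; 2 new (m, c)
  "tenqda" → prefix "ten" already present; 3 new (q, d, a)
  "tengmgxuw" → prefix "tengm" already present; 4 new (g, x, u, w)
  "tenqmyine" → prefix "tenq" already present; 5 new (m, y, i, n, e)
Total nodes = 7 + 3 + 5 + 2 + 3 + 4 + 5 = 29

29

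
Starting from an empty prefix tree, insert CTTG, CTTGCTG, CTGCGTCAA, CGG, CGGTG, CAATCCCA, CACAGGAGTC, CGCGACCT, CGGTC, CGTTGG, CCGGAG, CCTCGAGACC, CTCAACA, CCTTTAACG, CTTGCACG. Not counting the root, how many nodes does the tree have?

71

Trace insertions, counting only characters that open a new branch:
  "CTTG" → 4 new (C, T, T, G)
  "CTTGCTG" → prefix "CTTG" already present; 3 new (C, T, G)
  "CTGCGTCAA" → prefix "CT" already present; 7 new (G, C, G, T, C, A, A)
  "CGG" → prefix "C" already present; 2 new (G, G)
  "CGGTG" → prefix "CGG" already present; 2 new (T, G)
  "CAATCCCA" → prefix "C" already present; 7 new (A, A, T, C, C, C, A)
  "CACAGGAGTC" → prefix "CA" already present; 8 new (C, A, G, G, A, G, T, C)
  "CGCGACCT" → prefix "CG" already present; 6 new (C, G, A, C, C, T)
  "CGGTC" → prefix "CGGT" already present; 1 new (C)
  "CGTTGG" → prefix "CG" already present; 4 new (T, T, G, G)
  "CCGGAG" → prefix "C" already present; 5 new (C, G, G, A, G)
  "CCTCGAGACC" → prefix "CC" already present; 8 new (T, C, G, A, G, A, C, C)
  "CTCAACA" → prefix "CT" already present; 5 new (C, A, A, C, A)
  "CCTTTAACG" → prefix "CCT" already present; 6 new (T, T, A, A, C, G)
  "CTTGCACG" → prefix "CTTGC" already present; 3 new (A, C, G)
Total nodes = 4 + 3 + 7 + 2 + 2 + 7 + 8 + 6 + 1 + 4 + 5 + 8 + 5 + 6 + 3 = 71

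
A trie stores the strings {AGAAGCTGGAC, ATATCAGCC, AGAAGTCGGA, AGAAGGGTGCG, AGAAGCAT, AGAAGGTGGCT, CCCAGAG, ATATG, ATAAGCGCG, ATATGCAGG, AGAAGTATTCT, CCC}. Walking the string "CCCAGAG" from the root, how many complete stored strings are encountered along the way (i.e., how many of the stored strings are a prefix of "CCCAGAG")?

2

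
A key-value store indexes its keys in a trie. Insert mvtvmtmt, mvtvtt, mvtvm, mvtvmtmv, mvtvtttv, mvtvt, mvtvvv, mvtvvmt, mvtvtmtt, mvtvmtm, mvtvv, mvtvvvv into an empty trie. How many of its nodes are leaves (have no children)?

6

A leaf is a node with no children — equivalently, the end of a word that is not a proper prefix of any other stored word.
Those words: "mvtvmtmt", "mvtvmtmv", "mvtvtmtt", "mvtvtttv", "mvtvvmt", "mvtvvvv"
Leaf count: 6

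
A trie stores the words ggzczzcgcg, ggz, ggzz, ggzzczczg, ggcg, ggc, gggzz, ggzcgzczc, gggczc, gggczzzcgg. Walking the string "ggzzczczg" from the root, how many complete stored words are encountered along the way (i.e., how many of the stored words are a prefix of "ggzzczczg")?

3

Check each prefix of "ggzzczczg" against the stored set — each match is an end-marker on the path.
Prefixes of the query that are stored words: "ggz", "ggzz", "ggzzczczg"
Count: 3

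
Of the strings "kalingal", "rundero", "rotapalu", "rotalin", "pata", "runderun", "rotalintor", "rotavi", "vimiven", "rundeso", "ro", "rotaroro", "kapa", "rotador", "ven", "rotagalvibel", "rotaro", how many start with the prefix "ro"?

Walk to "ro"; the words in its subtree are exactly those with that prefix.
Words under "ro": ro, rotador, rotagalvibel, rotalin, rotalintor, rotapalu, rotaro, rotaroro, rotavi
Count: 9

9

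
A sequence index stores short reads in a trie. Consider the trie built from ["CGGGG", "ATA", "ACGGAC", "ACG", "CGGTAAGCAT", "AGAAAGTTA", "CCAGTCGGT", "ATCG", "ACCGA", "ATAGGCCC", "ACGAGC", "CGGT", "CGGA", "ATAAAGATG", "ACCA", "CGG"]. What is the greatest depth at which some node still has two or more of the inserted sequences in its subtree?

4

Equivalently: take the maximum, over all pairs, of their longest common prefix length.
"CGGT" and "CGGTAAGCAT" agree on "CGGT" (4 characters) before diverging; nothing deeper is shared.
Longest shared-prefix length: 4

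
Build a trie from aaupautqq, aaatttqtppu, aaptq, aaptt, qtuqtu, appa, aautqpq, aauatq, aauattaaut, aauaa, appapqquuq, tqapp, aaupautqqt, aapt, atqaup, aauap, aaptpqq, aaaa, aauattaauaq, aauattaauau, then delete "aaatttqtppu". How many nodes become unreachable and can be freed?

After clearing the end-marker at "aaatttqtppu", prune upward until reaching a node still needed by another word.
The suffix "tttqtppu" (8 nodes) is used only by "aaatttqtppu"; the node for "aaa" still has the child "a", so pruning stops there.
Nodes removed: 8

8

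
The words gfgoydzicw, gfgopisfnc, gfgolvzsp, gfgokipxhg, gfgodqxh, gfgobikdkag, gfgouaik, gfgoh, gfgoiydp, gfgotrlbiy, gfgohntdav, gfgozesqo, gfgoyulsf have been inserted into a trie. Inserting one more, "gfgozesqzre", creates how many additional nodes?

Walking "gfgozesqzre" from the root, the first 8 characters ("gfgozesq") follow existing edges; "z" is the first miss.
So 11 − 8 = 3 new nodes.

3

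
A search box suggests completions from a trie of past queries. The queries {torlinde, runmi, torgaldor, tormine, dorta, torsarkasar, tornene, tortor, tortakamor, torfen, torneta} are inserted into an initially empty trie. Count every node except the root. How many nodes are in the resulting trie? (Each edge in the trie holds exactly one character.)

54

For each word, the new-node count is its length minus the longest prefix already in the trie:
  "torlinde" → 8 new (t, o, r, l, i, n, d, e)
  "runmi" → 5 new (r, u, n, m, i)
  "torgaldor" → prefix "tor" already present; 6 new (g, a, l, d, o, r)
  "tormine" → prefix "tor" already present; 4 new (m, i, n, e)
  "dorta" → 5 new (d, o, r, t, a)
  "torsarkasar" → prefix "tor" already present; 8 new (s, a, r, k, a, s, a, r)
  "tornene" → prefix "tor" already present; 4 new (n, e, n, e)
  "tortor" → prefix "tor" already present; 3 new (t, o, r)
  "tortakamor" → prefix "tort" already present; 6 new (a, k, a, m, o, r)
  "torfen" → prefix "tor" already present; 3 new (f, e, n)
  "torneta" → prefix "torne" already present; 2 new (t, a)
Total nodes = 8 + 5 + 6 + 4 + 5 + 8 + 4 + 3 + 6 + 3 + 2 = 54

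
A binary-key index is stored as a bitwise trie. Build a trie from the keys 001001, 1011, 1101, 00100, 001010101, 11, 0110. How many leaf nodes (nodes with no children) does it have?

A leaf is a node with no children — equivalently, the end of a word that is not a proper prefix of any other stored word.
Those words: "001001", "001010101", "0110", "1011", "1101"
Leaf count: 5

5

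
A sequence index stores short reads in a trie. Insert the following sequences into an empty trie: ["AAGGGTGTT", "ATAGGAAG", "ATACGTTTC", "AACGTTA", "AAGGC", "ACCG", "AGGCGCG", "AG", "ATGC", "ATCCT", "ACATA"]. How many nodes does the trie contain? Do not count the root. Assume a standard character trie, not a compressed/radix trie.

For each word, the new-node count is its length minus the longest prefix already in the trie:
  "AAGGGTGTT" → 9 new (A, A, G, G, G, T, G, T, T)
  "ATAGGAAG" → prefix "A" already present; 7 new (T, A, G, G, A, A, G)
  "ATACGTTTC" → prefix "ATA" already present; 6 new (C, G, T, T, T, C)
  "AACGTTA" → prefix "AA" already present; 5 new (C, G, T, T, A)
  "AAGGC" → prefix "AAGG" already present; 1 new (C)
  "ACCG" → prefix "A" already present; 3 new (C, C, G)
  "AGGCGCG" → prefix "A" already present; 6 new (G, G, C, G, C, G)
  "AG" → prefix "AG" already present; 0 new (none)
  "ATGC" → prefix "AT" already present; 2 new (G, C)
  "ATCCT" → prefix "AT" already present; 3 new (C, C, T)
  "ACATA" → prefix "AC" already present; 3 new (A, T, A)
Total nodes = 9 + 7 + 6 + 5 + 1 + 3 + 6 + 0 + 2 + 3 + 3 = 45

45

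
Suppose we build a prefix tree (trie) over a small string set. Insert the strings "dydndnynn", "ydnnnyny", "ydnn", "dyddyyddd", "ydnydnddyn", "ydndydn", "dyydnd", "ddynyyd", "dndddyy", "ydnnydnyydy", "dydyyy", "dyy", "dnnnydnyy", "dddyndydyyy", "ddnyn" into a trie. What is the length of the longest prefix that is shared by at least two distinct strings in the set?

4

The deepest shared node is where two words last agree before diverging.
e.g. "ydnn" and "ydnnnyny" share the prefix "ydnn" of length 4; no pair shares a longer one.
Longest shared-prefix length: 4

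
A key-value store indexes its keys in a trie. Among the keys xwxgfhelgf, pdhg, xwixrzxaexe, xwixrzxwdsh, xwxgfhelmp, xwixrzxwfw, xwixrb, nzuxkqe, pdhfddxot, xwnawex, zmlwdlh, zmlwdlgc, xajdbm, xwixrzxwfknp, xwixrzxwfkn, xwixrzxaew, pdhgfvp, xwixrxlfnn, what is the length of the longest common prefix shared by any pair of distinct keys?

Look for the deepest trie node that still has at least two words in its subtree.
e.g. "xwixrzxwfkn" and "xwixrzxwfknp" share the prefix "xwixrzxwfkn" of length 11; no pair shares a longer one.
Longest shared-prefix length: 11

11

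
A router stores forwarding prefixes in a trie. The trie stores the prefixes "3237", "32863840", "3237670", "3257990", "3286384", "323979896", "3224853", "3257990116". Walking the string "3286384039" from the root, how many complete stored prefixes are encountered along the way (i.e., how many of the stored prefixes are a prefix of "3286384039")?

Check each prefix of "3286384039" against the stored set — each match is an end-marker on the path.
Prefixes of the query that are stored words: "3286384", "32863840"
Count: 2

2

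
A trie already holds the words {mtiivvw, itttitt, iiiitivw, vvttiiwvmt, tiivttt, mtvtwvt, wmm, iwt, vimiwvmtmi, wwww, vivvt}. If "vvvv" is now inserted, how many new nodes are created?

The longest prefix of "vvvv" already in the trie is "vv" (length 2).
Each of the 2 remaining characters creates one node.

2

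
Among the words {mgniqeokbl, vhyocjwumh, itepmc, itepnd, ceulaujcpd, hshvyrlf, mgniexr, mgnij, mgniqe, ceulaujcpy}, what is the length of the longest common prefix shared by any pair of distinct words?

Look for the deepest trie node that still has at least two words in its subtree.
e.g. "ceulaujcpd" and "ceulaujcpy" share the prefix "ceulaujcp" of length 9; no pair shares a longer one.
Longest shared-prefix length: 9

9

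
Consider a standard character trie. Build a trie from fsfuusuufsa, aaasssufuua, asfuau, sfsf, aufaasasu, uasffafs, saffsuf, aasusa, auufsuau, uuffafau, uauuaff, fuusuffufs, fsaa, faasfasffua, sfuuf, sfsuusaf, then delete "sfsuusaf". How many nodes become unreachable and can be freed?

Walk "sfsuusaf" from the leaf back toward the root, removing each node that no remaining word uses.
The suffix "uusaf" (5 nodes) is used only by "sfsuusaf"; the node for "sfs" still has the child "f", so pruning stops there.
Nodes removed: 5

5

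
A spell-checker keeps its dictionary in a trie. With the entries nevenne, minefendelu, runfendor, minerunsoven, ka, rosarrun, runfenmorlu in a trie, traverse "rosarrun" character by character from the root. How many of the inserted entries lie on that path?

1

Traverse "rosarrun" character by character; count nodes along the way that are marked as word ends.
Prefixes of the query that are stored words: "rosarrun"
Count: 1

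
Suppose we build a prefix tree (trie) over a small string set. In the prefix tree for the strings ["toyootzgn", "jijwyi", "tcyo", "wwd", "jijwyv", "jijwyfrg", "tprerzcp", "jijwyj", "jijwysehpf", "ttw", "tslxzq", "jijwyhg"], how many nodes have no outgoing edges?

12

A leaf is a node with no children — equivalently, the end of a word that is not a proper prefix of any other stored word.
Those words: "jijwyfrg", "jijwyhg", "jijwyi", "jijwyj", "jijwysehpf", "jijwyv", "tcyo", "toyootzgn", "tprerzcp", "tslxzq", "ttw", "wwd"
Leaf count: 12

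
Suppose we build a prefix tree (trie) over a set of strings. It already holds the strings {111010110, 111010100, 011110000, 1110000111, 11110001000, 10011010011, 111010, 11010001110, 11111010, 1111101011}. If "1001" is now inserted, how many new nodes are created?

0

"1001" is already a full path in the trie; only an end-marker is added.
No new nodes are needed: 0.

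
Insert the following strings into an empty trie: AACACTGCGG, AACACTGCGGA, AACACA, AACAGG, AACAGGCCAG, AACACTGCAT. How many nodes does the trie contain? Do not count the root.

20

For each word, the new-node count is its length minus the longest prefix already in the trie:
  "AACACTGCGG" → 10 new (A, A, C, A, C, T, G, C, G, G)
  "AACACTGCGGA" → prefix "AACACTGCGG" already present; 1 new (A)
  "AACACA" → prefix "AACAC" already present; 1 new (A)
  "AACAGG" → prefix "AACA" already present; 2 new (G, G)
  "AACAGGCCAG" → prefix "AACAGG" already present; 4 new (C, C, A, G)
  "AACACTGCAT" → prefix "AACACTGC" already present; 2 new (A, T)
Total nodes = 10 + 1 + 1 + 2 + 4 + 2 = 20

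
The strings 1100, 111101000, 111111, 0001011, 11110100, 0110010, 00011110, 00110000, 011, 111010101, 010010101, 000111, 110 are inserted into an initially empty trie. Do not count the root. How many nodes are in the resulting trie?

49

For each word, the new-node count is its length minus the longest prefix already in the trie:
  "1100" → 4 new (1, 1, 0, 0)
  "111101000" → prefix "11" already present; 7 new (1, 1, 0, 1, 0, 0, 0)
  "111111" → prefix "1111" already present; 2 new (1, 1)
  "0001011" → 7 new (0, 0, 0, 1, 0, 1, 1)
  "11110100" → prefix "11110100" already present; 0 new (none)
  "0110010" → prefix "0" already present; 6 new (1, 1, 0, 0, 1, 0)
  "00011110" → prefix "0001" already present; 4 new (1, 1, 1, 0)
  "00110000" → prefix "00" already present; 6 new (1, 1, 0, 0, 0, 0)
  "011" → prefix "011" already present; 0 new (none)
  "111010101" → prefix "111" already present; 6 new (0, 1, 0, 1, 0, 1)
  "010010101" → prefix "01" already present; 7 new (0, 0, 1, 0, 1, 0, 1)
  "000111" → prefix "000111" already present; 0 new (none)
  "110" → prefix "110" already present; 0 new (none)
Total nodes = 4 + 7 + 2 + 7 + 0 + 6 + 4 + 6 + 0 + 6 + 7 + 0 + 0 = 49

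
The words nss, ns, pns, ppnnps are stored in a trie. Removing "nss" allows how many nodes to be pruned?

1

A node on "nss"'s path can go only if nothing else ends at it or branches off below it.
The suffix "s" (1 node) is used only by "nss"; "ns" is itself a stored word, so pruning stops there.
Nodes removed: 1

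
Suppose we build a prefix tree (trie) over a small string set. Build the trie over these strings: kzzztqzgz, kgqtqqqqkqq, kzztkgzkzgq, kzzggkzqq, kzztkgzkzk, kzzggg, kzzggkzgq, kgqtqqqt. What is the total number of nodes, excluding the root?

For each word, the new-node count is its length minus the longest prefix already in the trie:
  "kzzztqzgz" → 9 new (k, z, z, z, t, q, z, g, z)
  "kgqtqqqqkqq" → prefix "k" already present; 10 new (g, q, t, q, q, q, q, k, q, q)
  "kzztkgzkzgq" → prefix "kzz" already present; 8 new (t, k, g, z, k, z, g, q)
  "kzzggkzqq" → prefix "kzz" already present; 6 new (g, g, k, z, q, q)
  "kzztkgzkzk" → prefix "kzztkgzkz" already present; 1 new (k)
  "kzzggg" → prefix "kzzgg" already present; 1 new (g)
  "kzzggkzgq" → prefix "kzzggkz" already present; 2 new (g, q)
  "kgqtqqqt" → prefix "kgqtqqq" already present; 1 new (t)
Total nodes = 9 + 10 + 8 + 6 + 1 + 1 + 2 + 1 = 38

38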